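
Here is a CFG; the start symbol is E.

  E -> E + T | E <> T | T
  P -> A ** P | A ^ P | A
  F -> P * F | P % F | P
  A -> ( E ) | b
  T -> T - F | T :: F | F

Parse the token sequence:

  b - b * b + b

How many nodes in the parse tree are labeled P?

[E [E [T [T [F [P [A b]]]] - [F [P [A b]] * [F [P [A b]]]]]] + [T [F [P [A b]]]]]

4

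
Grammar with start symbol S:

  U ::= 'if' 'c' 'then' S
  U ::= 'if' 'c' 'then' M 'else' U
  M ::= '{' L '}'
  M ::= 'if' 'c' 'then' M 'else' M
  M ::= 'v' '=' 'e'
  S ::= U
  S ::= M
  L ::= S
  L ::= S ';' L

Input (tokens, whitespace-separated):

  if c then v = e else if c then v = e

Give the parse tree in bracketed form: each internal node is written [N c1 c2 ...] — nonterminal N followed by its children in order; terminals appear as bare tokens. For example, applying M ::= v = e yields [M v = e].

[S [U if c then [M v = e] else [U if c then [S [M v = e]]]]]

S
U
if c then M else U
if c then v = e else U
if c then v = e else if c then S
if c then v = e else if c then M
if c then v = e else if c then v = e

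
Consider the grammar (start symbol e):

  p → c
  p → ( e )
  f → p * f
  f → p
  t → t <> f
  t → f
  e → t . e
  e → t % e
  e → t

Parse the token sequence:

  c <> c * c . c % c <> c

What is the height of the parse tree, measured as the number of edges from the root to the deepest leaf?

7

[e [t [t [f [p c]]] <> [f [p c] * [f [p c]]]] . [e [t [f [p c]]] % [e [t [t [f [p c]]] <> [f [p c]]]]]]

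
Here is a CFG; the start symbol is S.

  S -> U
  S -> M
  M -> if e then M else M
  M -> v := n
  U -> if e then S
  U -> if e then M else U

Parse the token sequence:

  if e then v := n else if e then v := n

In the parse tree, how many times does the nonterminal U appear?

2

[S [U if e then [M v := n] else [U if e then [S [M v := n]]]]]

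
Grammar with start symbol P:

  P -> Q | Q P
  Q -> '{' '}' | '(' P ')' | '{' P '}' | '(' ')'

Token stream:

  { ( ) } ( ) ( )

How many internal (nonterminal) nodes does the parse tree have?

[P [Q { [P [Q ( )]] }] [P [Q ( )] [P [Q ( )]]]]

8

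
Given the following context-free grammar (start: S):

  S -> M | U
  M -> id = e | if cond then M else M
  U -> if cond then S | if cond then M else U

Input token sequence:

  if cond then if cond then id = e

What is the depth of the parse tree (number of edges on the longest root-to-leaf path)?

[S [U if cond then [S [U if cond then [S [M id = e]]]]]]

6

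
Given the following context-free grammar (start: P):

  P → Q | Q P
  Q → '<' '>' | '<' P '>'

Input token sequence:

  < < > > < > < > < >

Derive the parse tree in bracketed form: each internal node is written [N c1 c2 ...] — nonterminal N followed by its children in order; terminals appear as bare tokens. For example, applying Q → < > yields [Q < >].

P
Q P
< P > P
< Q > P
< < > > P
< < > > Q P
< < > > < > P
< < > > < > Q P
< < > > < > < > P
< < > > < > < > Q
< < > > < > < > < >

[P [Q < [P [Q < >]] >] [P [Q < >] [P [Q < >] [P [Q < >]]]]]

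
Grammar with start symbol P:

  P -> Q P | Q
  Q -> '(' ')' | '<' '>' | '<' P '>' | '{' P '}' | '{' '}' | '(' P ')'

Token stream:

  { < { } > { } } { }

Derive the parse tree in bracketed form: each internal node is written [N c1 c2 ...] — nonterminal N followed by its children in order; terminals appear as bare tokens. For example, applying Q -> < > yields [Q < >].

[P [Q { [P [Q < [P [Q { }]] >] [P [Q { }]]] }] [P [Q { }]]]

P
Q P
{ P } P
{ Q P } P
{ < P > P } P
{ < Q > P } P
{ < { } > P } P
{ < { } > Q } P
{ < { } > { } } P
{ < { } > { } } Q
{ < { } > { } } { }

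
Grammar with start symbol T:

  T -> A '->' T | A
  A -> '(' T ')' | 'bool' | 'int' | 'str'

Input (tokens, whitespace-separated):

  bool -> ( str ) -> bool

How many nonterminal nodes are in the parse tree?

[T [A bool] -> [T [A ( [T [A str]] )] -> [T [A bool]]]]

8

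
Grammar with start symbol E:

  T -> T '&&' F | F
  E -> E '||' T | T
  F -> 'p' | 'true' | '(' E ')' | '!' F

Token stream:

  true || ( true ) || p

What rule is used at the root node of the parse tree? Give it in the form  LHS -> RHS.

[E [E [E [T [F true]]] || [T [F ( [E [T [F true]]] )]]] || [T [F p]]]

E -> E '||' T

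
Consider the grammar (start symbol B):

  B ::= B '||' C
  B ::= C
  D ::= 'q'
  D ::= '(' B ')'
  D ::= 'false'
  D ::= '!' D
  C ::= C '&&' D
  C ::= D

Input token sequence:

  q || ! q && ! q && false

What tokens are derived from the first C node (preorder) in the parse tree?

q

[B [B [C [D q]]] || [C [C [C [D ! [D q]]] && [D ! [D q]]] && [D false]]]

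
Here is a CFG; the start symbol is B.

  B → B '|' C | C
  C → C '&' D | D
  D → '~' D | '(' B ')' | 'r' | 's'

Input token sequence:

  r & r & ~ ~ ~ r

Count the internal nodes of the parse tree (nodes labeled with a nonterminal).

10

[B [C [C [C [D r]] & [D r]] & [D ~ [D ~ [D ~ [D r]]]]]]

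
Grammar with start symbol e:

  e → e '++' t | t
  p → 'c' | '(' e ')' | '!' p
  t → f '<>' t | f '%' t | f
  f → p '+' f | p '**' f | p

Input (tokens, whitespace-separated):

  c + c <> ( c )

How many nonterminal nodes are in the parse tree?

[e [t [f [p c] + [f [p c]]] <> [t [f [p ( [e [t [f [p c]]]] )]]]]]

13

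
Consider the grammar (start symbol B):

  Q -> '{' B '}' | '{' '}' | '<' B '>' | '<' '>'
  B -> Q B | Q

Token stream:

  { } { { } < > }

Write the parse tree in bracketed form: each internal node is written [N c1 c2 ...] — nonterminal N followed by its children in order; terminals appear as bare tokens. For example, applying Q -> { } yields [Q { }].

[B [Q { }] [B [Q { [B [Q { }] [B [Q < >]]] }]]]

B
Q B
{ } B
{ } Q
{ } { B }
{ } { Q B }
{ } { { } B }
{ } { { } Q }
{ } { { } < > }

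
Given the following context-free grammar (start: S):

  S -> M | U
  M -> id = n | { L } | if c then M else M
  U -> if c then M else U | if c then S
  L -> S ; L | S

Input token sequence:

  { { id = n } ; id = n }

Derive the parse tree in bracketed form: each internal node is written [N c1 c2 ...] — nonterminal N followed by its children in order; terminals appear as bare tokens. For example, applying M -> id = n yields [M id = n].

S
M
{ L }
{ S ; L }
{ M ; L }
{ { L } ; L }
{ { S } ; L }
{ { M } ; L }
{ { id = n } ; L }
{ { id = n } ; S }
{ { id = n } ; M }
{ { id = n } ; id = n }

[S [M { [L [S [M { [L [S [M id = n]]] }]] ; [L [S [M id = n]]]] }]]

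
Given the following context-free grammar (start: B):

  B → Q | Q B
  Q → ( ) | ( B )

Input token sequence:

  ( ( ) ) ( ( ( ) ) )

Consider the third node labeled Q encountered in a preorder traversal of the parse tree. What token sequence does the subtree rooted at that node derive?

( ( ( ) ) )

[B [Q ( [B [Q ( )]] )] [B [Q ( [B [Q ( [B [Q ( )]] )]] )]]]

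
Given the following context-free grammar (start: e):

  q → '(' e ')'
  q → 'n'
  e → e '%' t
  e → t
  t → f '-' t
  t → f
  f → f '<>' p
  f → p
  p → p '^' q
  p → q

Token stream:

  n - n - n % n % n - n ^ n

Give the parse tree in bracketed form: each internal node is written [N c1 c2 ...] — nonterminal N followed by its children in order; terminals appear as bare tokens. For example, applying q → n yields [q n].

[e [e [e [t [f [p [q n]]] - [t [f [p [q n]]] - [t [f [p [q n]]]]]]] % [t [f [p [q n]]]]] % [t [f [p [q n]]] - [t [f [p [p [q n]] ^ [q n]]]]]]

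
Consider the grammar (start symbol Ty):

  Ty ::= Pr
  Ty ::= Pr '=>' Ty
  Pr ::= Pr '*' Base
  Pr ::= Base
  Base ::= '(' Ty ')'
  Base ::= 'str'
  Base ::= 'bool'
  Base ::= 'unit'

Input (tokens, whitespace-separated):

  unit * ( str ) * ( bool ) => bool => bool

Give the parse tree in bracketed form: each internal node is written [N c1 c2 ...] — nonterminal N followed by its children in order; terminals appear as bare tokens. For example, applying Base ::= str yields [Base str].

Ty
Pr => Ty
Pr * Base => Ty
Pr * Base * Base => Ty
Base * Base * Base => Ty
unit * Base * Base => Ty
unit * ( Ty ) * Base => Ty
unit * ( Pr ) * Base => Ty
unit * ( Base ) * Base => Ty
unit * ( str ) * Base => Ty
unit * ( str ) * ( Ty ) => Ty
unit * ( str ) * ( Pr ) => Ty
unit * ( str ) * ( Base ) => Ty
unit * ( str ) * ( bool ) => Ty
unit * ( str ) * ( bool ) => Pr => Ty
unit * ( str ) * ( bool ) => Base => Ty
unit * ( str ) * ( bool ) => bool => Ty
unit * ( str ) * ( bool ) => bool => Pr
unit * ( str ) * ( bool ) => bool => Base
unit * ( str ) * ( bool ) => bool => bool

[Ty [Pr [Pr [Pr [Base unit]] * [Base ( [Ty [Pr [Base str]]] )]] * [Base ( [Ty [Pr [Base bool]]] )]] => [Ty [Pr [Base bool]] => [Ty [Pr [Base bool]]]]]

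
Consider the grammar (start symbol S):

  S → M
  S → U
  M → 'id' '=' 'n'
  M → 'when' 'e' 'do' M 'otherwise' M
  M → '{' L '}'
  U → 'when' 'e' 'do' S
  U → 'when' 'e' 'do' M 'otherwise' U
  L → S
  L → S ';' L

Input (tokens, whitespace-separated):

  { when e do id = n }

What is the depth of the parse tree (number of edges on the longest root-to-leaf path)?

[S [M { [L [S [U when e do [S [M id = n]]]]] }]]

7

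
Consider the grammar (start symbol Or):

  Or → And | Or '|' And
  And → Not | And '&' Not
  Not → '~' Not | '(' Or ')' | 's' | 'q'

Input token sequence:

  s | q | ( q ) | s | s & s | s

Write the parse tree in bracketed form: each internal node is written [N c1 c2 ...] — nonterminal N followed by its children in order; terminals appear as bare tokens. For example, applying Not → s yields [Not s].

[Or [Or [Or [Or [Or [Or [And [Not s]]] | [And [Not q]]] | [And [Not ( [Or [And [Not q]]] )]]] | [And [Not s]]] | [And [And [Not s]] & [Not s]]] | [And [Not s]]]

Or
Or | And
Or | And | And
Or | And | And | And
Or | And | And | And | And
Or | And | And | And | And | And
And | And | And | And | And | And
Not | And | And | And | And | And
s | And | And | And | And | And
s | Not | And | And | And | And
s | q | And | And | And | And
s | q | Not | And | And | And
s | q | ( Or ) | And | And | And
s | q | ( And ) | And | And | And
s | q | ( Not ) | And | And | And
s | q | ( q ) | And | And | And
s | q | ( q ) | Not | And | And
s | q | ( q ) | s | And | And
s | q | ( q ) | s | And & Not | And
s | q | ( q ) | s | Not & Not | And
s | q | ( q ) | s | s & Not | And
s | q | ( q ) | s | s & s | And
s | q | ( q ) | s | s & s | Not
s | q | ( q ) | s | s & s | s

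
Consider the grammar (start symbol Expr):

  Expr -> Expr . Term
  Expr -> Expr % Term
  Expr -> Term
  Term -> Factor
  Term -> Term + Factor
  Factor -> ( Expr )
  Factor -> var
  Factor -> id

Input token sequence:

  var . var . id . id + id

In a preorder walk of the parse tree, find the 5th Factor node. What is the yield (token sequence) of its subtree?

[Expr [Expr [Expr [Expr [Term [Factor var]]] . [Term [Factor var]]] . [Term [Factor id]]] . [Term [Term [Factor id]] + [Factor id]]]

id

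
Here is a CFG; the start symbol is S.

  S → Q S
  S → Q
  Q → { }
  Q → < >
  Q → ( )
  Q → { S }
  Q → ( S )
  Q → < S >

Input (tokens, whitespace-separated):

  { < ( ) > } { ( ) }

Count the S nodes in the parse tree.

[S [Q { [S [Q < [S [Q ( )]] >]] }] [S [Q { [S [Q ( )]] }]]]

5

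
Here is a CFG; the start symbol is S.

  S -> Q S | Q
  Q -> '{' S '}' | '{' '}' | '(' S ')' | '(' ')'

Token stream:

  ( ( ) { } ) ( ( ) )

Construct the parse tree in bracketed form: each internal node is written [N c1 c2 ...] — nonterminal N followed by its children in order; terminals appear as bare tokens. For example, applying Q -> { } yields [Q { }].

S
Q S
( S ) S
( Q S ) S
( ( ) S ) S
( ( ) Q ) S
( ( ) { } ) S
( ( ) { } ) Q
( ( ) { } ) ( S )
( ( ) { } ) ( Q )
( ( ) { } ) ( ( ) )

[S [Q ( [S [Q ( )] [S [Q { }]]] )] [S [Q ( [S [Q ( )]] )]]]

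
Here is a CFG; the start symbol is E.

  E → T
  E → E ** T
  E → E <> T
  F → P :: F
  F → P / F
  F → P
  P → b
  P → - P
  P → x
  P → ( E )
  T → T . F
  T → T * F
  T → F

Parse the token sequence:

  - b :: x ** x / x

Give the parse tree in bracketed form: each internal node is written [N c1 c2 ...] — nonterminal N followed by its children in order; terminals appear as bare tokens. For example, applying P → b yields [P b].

[E [E [T [F [P - [P b]] :: [F [P x]]]]] ** [T [F [P x] / [F [P x]]]]]

E
E ** T
T ** T
F ** T
P :: F ** T
- P :: F ** T
- b :: F ** T
- b :: P ** T
- b :: x ** T
- b :: x ** F
- b :: x ** P / F
- b :: x ** x / F
- b :: x ** x / P
- b :: x ** x / x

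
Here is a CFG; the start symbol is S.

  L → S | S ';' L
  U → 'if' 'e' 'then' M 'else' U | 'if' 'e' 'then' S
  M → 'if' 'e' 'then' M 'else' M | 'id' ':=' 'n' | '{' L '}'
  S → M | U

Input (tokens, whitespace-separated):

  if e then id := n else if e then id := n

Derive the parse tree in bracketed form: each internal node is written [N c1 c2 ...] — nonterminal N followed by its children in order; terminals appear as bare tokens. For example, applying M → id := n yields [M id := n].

[S [U if e then [M id := n] else [U if e then [S [M id := n]]]]]

S
U
if e then M else U
if e then id := n else U
if e then id := n else if e then S
if e then id := n else if e then M
if e then id := n else if e then id := n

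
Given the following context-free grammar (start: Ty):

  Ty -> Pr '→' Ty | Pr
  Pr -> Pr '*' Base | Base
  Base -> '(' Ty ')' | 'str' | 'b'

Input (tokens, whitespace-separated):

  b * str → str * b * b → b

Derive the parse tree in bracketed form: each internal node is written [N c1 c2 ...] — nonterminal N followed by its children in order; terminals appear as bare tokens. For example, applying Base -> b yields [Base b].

Ty
Pr → Ty
Pr * Base → Ty
Base * Base → Ty
b * Base → Ty
b * str → Ty
b * str → Pr → Ty
b * str → Pr * Base → Ty
b * str → Pr * Base * Base → Ty
b * str → Base * Base * Base → Ty
b * str → str * Base * Base → Ty
b * str → str * b * Base → Ty
b * str → str * b * b → Ty
b * str → str * b * b → Pr
b * str → str * b * b → Base
b * str → str * b * b → b

[Ty [Pr [Pr [Base b]] * [Base str]] → [Ty [Pr [Pr [Pr [Base str]] * [Base b]] * [Base b]] → [Ty [Pr [Base b]]]]]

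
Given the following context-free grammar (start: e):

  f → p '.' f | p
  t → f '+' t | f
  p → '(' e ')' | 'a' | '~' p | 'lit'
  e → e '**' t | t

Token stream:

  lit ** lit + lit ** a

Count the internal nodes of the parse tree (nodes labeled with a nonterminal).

[e [e [e [t [f [p lit]]]] ** [t [f [p lit]] + [t [f [p lit]]]]] ** [t [f [p a]]]]

15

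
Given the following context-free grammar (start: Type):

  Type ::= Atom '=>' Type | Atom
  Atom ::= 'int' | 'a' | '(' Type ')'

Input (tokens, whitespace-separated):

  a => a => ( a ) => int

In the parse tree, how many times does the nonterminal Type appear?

[Type [Atom a] => [Type [Atom a] => [Type [Atom ( [Type [Atom a]] )] => [Type [Atom int]]]]]

5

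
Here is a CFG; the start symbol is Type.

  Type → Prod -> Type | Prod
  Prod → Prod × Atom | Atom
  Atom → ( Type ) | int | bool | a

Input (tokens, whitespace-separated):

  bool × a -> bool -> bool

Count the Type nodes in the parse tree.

3

[Type [Prod [Prod [Atom bool]] × [Atom a]] -> [Type [Prod [Atom bool]] -> [Type [Prod [Atom bool]]]]]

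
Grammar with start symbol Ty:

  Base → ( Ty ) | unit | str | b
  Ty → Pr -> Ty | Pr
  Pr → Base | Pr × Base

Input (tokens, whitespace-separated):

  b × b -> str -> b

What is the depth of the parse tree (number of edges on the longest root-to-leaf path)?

[Ty [Pr [Pr [Base b]] × [Base b]] -> [Ty [Pr [Base str]] -> [Ty [Pr [Base b]]]]]

5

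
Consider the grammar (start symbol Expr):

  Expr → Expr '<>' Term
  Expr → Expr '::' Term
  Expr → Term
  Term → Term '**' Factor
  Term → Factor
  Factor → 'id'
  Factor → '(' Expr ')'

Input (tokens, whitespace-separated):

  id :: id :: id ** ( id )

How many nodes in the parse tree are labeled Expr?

4

[Expr [Expr [Expr [Term [Factor id]]] :: [Term [Factor id]]] :: [Term [Term [Factor id]] ** [Factor ( [Expr [Term [Factor id]]] )]]]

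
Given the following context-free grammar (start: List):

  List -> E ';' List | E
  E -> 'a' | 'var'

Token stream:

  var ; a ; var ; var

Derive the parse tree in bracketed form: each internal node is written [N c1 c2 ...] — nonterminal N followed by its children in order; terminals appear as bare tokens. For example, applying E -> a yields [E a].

[List [E var] ; [List [E a] ; [List [E var] ; [List [E var]]]]]

List
E ; List
var ; List
var ; E ; List
var ; a ; List
var ; a ; E ; List
var ; a ; var ; List
var ; a ; var ; E
var ; a ; var ; var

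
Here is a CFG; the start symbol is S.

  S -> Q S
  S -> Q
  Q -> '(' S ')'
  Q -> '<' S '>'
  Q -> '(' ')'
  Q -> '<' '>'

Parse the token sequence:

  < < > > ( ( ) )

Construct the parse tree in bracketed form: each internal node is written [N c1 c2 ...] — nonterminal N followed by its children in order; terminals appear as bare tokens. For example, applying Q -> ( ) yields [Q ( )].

[S [Q < [S [Q < >]] >] [S [Q ( [S [Q ( )]] )]]]

S
Q S
< S > S
< Q > S
< < > > S
< < > > Q
< < > > ( S )
< < > > ( Q )
< < > > ( ( ) )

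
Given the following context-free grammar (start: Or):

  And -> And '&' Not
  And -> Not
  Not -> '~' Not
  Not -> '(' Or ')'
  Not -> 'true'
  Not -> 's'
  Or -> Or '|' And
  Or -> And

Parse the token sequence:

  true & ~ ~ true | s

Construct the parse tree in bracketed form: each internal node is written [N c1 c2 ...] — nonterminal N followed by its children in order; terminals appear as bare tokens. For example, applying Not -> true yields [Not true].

[Or [Or [And [And [Not true]] & [Not ~ [Not ~ [Not true]]]]] | [And [Not s]]]

Or
Or | And
And | And
And & Not | And
Not & Not | And
true & Not | And
true & ~ Not | And
true & ~ ~ Not | And
true & ~ ~ true | And
true & ~ ~ true | Not
true & ~ ~ true | s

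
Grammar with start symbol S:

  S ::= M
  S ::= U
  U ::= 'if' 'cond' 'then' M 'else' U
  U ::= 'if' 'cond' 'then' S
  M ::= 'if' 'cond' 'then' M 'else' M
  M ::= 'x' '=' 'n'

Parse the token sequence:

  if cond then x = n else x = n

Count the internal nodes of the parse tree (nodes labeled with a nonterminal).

[S [M if cond then [M x = n] else [M x = n]]]

4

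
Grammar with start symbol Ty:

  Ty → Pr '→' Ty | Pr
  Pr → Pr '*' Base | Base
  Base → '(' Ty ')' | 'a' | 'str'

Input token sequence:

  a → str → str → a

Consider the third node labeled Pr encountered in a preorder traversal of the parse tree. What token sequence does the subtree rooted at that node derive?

str

[Ty [Pr [Base a]] → [Ty [Pr [Base str]] → [Ty [Pr [Base str]] → [Ty [Pr [Base a]]]]]]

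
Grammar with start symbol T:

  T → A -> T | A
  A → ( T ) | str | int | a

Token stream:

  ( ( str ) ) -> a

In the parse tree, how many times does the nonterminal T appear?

[T [A ( [T [A ( [T [A str]] )]] )] -> [T [A a]]]

4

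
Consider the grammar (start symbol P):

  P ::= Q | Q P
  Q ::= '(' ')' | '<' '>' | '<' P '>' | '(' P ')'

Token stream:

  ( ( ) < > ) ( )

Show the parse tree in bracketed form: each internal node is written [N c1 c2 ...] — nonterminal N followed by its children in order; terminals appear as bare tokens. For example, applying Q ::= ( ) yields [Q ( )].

P
Q P
( P ) P
( Q P ) P
( ( ) P ) P
( ( ) Q ) P
( ( ) < > ) P
( ( ) < > ) Q
( ( ) < > ) ( )

[P [Q ( [P [Q ( )] [P [Q < >]]] )] [P [Q ( )]]]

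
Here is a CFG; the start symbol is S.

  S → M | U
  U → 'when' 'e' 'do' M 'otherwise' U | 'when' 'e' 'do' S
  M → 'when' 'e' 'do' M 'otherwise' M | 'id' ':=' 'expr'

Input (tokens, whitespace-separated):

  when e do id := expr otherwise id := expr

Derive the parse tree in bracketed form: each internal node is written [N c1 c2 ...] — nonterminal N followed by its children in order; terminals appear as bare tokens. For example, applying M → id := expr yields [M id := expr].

[S [M when e do [M id := expr] otherwise [M id := expr]]]

S
M
when e do M otherwise M
when e do id := expr otherwise M
when e do id := expr otherwise id := expr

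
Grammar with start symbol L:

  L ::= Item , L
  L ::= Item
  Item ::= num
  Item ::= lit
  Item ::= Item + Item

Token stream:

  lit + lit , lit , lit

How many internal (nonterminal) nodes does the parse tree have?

8

[L [Item [Item lit] + [Item lit]] , [L [Item lit] , [L [Item lit]]]]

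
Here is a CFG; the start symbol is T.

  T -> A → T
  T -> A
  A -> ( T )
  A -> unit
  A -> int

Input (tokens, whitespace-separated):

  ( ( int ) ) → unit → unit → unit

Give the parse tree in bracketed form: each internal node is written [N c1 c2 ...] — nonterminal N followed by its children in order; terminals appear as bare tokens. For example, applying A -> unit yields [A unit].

[T [A ( [T [A ( [T [A int]] )]] )] → [T [A unit] → [T [A unit] → [T [A unit]]]]]

T
A → T
( T ) → T
( A ) → T
( ( T ) ) → T
( ( A ) ) → T
( ( int ) ) → T
( ( int ) ) → A → T
( ( int ) ) → unit → T
( ( int ) ) → unit → A → T
( ( int ) ) → unit → unit → T
( ( int ) ) → unit → unit → A
( ( int ) ) → unit → unit → unit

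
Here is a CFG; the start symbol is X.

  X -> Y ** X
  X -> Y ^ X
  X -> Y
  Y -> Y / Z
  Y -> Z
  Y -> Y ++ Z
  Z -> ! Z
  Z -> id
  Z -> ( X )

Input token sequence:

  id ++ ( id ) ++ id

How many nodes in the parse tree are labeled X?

[X [Y [Y [Y [Z id]] ++ [Z ( [X [Y [Z id]]] )]] ++ [Z id]]]

2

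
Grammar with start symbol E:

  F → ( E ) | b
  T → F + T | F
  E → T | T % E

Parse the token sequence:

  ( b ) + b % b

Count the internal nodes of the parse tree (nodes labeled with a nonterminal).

[E [T [F ( [E [T [F b]]] )] + [T [F b]]] % [E [T [F b]]]]

11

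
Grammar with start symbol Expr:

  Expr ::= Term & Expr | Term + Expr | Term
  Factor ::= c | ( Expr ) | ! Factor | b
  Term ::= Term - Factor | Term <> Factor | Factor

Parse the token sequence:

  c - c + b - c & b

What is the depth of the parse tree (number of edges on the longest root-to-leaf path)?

5

[Expr [Term [Term [Factor c]] - [Factor c]] + [Expr [Term [Term [Factor b]] - [Factor c]] & [Expr [Term [Factor b]]]]]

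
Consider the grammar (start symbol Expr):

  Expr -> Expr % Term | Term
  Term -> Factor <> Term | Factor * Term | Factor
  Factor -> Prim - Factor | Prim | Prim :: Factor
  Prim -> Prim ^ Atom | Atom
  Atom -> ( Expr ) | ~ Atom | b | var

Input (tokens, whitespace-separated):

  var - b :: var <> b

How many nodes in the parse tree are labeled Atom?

[Expr [Term [Factor [Prim [Atom var]] - [Factor [Prim [Atom b]] :: [Factor [Prim [Atom var]]]]] <> [Term [Factor [Prim [Atom b]]]]]]

4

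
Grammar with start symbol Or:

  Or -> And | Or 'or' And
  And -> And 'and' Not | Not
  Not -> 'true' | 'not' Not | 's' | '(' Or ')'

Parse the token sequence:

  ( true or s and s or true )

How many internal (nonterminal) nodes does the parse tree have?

14

[Or [And [Not ( [Or [Or [Or [And [Not true]]] or [And [And [Not s]] and [Not s]]] or [And [Not true]]] )]]]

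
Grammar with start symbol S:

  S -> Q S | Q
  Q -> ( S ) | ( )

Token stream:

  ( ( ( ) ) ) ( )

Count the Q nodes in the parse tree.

4

[S [Q ( [S [Q ( [S [Q ( )]] )]] )] [S [Q ( )]]]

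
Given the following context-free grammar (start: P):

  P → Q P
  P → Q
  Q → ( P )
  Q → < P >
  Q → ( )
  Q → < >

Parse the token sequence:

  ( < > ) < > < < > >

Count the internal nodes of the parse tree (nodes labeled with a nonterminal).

[P [Q ( [P [Q < >]] )] [P [Q < >] [P [Q < [P [Q < >]] >]]]]

10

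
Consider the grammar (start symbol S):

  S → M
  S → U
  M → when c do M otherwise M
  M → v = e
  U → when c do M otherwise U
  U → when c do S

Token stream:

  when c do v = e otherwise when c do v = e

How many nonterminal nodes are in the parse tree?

[S [U when c do [M v = e] otherwise [U when c do [S [M v = e]]]]]

6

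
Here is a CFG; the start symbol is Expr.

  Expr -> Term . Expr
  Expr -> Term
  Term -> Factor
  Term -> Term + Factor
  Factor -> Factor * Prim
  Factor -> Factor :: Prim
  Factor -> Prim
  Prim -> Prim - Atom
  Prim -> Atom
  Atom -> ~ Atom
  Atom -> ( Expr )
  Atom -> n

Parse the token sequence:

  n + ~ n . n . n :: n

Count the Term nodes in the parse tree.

[Expr [Term [Term [Factor [Prim [Atom n]]]] + [Factor [Prim [Atom ~ [Atom n]]]]] . [Expr [Term [Factor [Prim [Atom n]]]] . [Expr [Term [Factor [Factor [Prim [Atom n]]] :: [Prim [Atom n]]]]]]]

4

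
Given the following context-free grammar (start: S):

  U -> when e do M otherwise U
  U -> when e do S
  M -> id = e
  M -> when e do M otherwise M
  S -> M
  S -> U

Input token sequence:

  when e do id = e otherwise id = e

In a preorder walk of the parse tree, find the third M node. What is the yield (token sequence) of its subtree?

[S [M when e do [M id = e] otherwise [M id = e]]]

id = e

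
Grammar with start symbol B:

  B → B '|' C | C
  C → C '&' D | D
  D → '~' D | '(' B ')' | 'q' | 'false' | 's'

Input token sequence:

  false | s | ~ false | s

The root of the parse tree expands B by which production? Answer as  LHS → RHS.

[B [B [B [B [C [D false]]] | [C [D s]]] | [C [D ~ [D false]]]] | [C [D s]]]

B → B '|' C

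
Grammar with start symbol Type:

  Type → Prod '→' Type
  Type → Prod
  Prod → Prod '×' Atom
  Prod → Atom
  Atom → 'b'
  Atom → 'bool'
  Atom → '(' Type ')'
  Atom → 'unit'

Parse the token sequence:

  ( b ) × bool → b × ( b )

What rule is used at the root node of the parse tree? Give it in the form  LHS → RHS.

[Type [Prod [Prod [Atom ( [Type [Prod [Atom b]]] )]] × [Atom bool]] → [Type [Prod [Prod [Atom b]] × [Atom ( [Type [Prod [Atom b]]] )]]]]

Type → Prod '→' Type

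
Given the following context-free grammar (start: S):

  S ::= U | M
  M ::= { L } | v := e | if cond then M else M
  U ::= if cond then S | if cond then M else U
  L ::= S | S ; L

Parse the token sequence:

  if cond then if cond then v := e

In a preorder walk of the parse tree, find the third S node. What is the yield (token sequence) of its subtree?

v := e

[S [U if cond then [S [U if cond then [S [M v := e]]]]]]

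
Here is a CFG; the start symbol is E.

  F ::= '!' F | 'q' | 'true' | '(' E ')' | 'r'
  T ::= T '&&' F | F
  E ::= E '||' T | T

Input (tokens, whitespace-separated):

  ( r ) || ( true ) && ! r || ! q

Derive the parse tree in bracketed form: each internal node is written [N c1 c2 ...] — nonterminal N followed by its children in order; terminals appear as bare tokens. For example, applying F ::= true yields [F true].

E
E || T
E || T || T
T || T || T
F || T || T
( E ) || T || T
( T ) || T || T
( F ) || T || T
( r ) || T || T
( r ) || T && F || T
( r ) || F && F || T
( r ) || ( E ) && F || T
( r ) || ( T ) && F || T
( r ) || ( F ) && F || T
( r ) || ( true ) && F || T
( r ) || ( true ) && ! F || T
( r ) || ( true ) && ! r || T
( r ) || ( true ) && ! r || F
( r ) || ( true ) && ! r || ! F
( r ) || ( true ) && ! r || ! q

[E [E [E [T [F ( [E [T [F r]]] )]]] || [T [T [F ( [E [T [F true]]] )]] && [F ! [F r]]]] || [T [F ! [F q]]]]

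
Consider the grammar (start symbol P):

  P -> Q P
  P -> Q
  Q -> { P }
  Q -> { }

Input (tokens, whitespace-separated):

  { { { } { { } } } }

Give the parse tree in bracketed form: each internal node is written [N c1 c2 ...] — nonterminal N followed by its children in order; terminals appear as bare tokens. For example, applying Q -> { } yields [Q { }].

[P [Q { [P [Q { [P [Q { }] [P [Q { [P [Q { }]] }]]] }]] }]]

P
Q
{ P }
{ Q }
{ { P } }
{ { Q P } }
{ { { } P } }
{ { { } Q } }
{ { { } { P } } }
{ { { } { Q } } }
{ { { } { { } } } }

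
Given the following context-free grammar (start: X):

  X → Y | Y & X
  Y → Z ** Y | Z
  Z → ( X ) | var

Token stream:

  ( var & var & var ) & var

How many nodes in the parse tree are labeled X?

[X [Y [Z ( [X [Y [Z var]] & [X [Y [Z var]] & [X [Y [Z var]]]]] )]] & [X [Y [Z var]]]]

5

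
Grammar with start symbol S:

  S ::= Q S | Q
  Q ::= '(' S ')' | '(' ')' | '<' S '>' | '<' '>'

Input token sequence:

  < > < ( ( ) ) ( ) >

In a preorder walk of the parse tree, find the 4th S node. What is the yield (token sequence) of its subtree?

( )

[S [Q < >] [S [Q < [S [Q ( [S [Q ( )]] )] [S [Q ( )]]] >]]]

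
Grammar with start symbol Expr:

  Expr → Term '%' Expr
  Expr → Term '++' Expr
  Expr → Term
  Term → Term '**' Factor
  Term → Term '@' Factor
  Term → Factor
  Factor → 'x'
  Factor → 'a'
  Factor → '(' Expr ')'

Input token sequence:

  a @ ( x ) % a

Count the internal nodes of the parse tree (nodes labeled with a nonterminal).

[Expr [Term [Term [Factor a]] @ [Factor ( [Expr [Term [Factor x]]] )]] % [Expr [Term [Factor a]]]]

11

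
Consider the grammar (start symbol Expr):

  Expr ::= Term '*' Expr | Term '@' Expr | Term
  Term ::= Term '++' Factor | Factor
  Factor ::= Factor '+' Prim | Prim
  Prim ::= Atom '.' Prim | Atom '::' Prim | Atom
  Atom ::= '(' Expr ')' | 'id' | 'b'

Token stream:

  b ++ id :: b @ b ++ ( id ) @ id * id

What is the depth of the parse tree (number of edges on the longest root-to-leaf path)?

11

[Expr [Term [Term [Factor [Prim [Atom b]]]] ++ [Factor [Prim [Atom id] :: [Prim [Atom b]]]]] @ [Expr [Term [Term [Factor [Prim [Atom b]]]] ++ [Factor [Prim [Atom ( [Expr [Term [Factor [Prim [Atom id]]]]] )]]]] @ [Expr [Term [Factor [Prim [Atom id]]]] * [Expr [Term [Factor [Prim [Atom id]]]]]]]]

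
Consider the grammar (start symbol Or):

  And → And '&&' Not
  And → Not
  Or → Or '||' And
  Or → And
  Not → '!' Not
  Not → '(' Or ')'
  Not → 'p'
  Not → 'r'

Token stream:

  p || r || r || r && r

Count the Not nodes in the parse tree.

[Or [Or [Or [Or [And [Not p]]] || [And [Not r]]] || [And [Not r]]] || [And [And [Not r]] && [Not r]]]

5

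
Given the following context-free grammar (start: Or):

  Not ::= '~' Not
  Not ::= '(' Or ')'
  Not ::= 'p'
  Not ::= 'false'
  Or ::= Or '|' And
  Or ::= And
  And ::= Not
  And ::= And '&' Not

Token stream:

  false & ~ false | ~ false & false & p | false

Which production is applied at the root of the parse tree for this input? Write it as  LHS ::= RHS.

[Or [Or [Or [And [And [Not false]] & [Not ~ [Not false]]]] | [And [And [And [Not ~ [Not false]]] & [Not false]] & [Not p]]] | [And [Not false]]]

Or ::= Or '|' And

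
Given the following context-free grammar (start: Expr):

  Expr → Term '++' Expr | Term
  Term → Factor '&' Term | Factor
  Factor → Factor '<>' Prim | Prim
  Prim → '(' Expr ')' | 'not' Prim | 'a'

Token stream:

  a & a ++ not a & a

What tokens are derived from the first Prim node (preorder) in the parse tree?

[Expr [Term [Factor [Prim a]] & [Term [Factor [Prim a]]]] ++ [Expr [Term [Factor [Prim not [Prim a]]] & [Term [Factor [Prim a]]]]]]

a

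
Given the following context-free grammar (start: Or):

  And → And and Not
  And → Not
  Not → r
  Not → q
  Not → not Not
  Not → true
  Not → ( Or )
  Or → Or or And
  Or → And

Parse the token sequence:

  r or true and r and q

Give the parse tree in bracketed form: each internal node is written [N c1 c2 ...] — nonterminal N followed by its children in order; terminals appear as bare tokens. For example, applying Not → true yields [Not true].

Or
Or or And
And or And
Not or And
r or And
r or And and Not
r or And and Not and Not
r or Not and Not and Not
r or true and Not and Not
r or true and r and Not
r or true and r and q

[Or [Or [And [Not r]]] or [And [And [And [Not true]] and [Not r]] and [Not q]]]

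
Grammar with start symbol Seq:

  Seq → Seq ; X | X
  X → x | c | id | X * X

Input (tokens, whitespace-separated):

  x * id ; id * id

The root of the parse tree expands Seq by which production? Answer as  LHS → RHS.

Seq → Seq ; X

[Seq [Seq [X [X x] * [X id]]] ; [X [X id] * [X id]]]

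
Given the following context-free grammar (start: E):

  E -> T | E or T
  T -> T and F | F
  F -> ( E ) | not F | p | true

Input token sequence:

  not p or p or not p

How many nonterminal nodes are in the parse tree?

11

[E [E [E [T [F not [F p]]]] or [T [F p]]] or [T [F not [F p]]]]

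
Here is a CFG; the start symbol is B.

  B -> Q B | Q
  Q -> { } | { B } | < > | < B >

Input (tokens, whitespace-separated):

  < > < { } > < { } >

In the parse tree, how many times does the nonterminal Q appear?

[B [Q < >] [B [Q < [B [Q { }]] >] [B [Q < [B [Q { }]] >]]]]

5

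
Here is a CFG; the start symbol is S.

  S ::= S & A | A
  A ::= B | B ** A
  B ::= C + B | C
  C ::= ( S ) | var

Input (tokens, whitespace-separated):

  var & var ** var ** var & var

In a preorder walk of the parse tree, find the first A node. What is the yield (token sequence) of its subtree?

[S [S [S [A [B [C var]]]] & [A [B [C var]] ** [A [B [C var]] ** [A [B [C var]]]]]] & [A [B [C var]]]]

var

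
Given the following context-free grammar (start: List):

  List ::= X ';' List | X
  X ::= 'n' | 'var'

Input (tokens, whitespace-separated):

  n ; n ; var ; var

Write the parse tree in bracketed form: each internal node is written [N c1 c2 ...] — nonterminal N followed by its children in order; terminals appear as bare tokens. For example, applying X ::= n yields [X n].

[List [X n] ; [List [X n] ; [List [X var] ; [List [X var]]]]]

List
X ; List
n ; List
n ; X ; List
n ; n ; List
n ; n ; X ; List
n ; n ; var ; List
n ; n ; var ; X
n ; n ; var ; var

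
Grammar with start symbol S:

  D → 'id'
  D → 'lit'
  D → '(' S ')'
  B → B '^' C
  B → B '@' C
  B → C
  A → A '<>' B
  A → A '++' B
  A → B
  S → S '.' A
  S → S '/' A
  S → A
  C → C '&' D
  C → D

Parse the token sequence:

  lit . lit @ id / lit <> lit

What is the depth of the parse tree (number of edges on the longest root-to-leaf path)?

7

[S [S [S [A [B [C [D lit]]]]] . [A [B [B [C [D lit]]] @ [C [D id]]]]] / [A [A [B [C [D lit]]]] <> [B [C [D lit]]]]]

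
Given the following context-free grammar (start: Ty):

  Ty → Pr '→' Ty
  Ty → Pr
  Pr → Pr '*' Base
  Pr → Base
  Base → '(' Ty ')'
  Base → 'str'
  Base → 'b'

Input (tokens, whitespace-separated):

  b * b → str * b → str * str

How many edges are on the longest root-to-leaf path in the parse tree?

[Ty [Pr [Pr [Base b]] * [Base b]] → [Ty [Pr [Pr [Base str]] * [Base b]] → [Ty [Pr [Pr [Base str]] * [Base str]]]]]

6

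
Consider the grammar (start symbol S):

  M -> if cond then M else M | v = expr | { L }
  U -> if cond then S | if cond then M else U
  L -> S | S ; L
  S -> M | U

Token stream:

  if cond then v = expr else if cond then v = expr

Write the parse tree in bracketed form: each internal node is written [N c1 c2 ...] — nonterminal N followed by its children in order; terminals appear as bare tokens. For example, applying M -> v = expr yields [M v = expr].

S
U
if cond then M else U
if cond then v = expr else U
if cond then v = expr else if cond then S
if cond then v = expr else if cond then M
if cond then v = expr else if cond then v = expr

[S [U if cond then [M v = expr] else [U if cond then [S [M v = expr]]]]]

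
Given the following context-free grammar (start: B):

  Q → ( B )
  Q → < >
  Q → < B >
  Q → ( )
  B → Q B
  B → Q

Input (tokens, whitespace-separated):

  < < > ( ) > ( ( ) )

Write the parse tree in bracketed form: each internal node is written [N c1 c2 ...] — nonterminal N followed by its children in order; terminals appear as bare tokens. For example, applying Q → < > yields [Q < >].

B
Q B
< B > B
< Q B > B
< < > B > B
< < > Q > B
< < > ( ) > B
< < > ( ) > Q
< < > ( ) > ( B )
< < > ( ) > ( Q )
< < > ( ) > ( ( ) )

[B [Q < [B [Q < >] [B [Q ( )]]] >] [B [Q ( [B [Q ( )]] )]]]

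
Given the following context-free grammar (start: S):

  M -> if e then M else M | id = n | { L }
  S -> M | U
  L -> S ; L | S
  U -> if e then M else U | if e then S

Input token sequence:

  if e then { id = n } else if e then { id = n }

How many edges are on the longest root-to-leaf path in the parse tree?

8

[S [U if e then [M { [L [S [M id = n]]] }] else [U if e then [S [M { [L [S [M id = n]]] }]]]]]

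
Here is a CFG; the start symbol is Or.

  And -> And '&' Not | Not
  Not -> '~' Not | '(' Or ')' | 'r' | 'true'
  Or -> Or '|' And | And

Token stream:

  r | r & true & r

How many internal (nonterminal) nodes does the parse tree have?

10

[Or [Or [And [Not r]]] | [And [And [And [Not r]] & [Not true]] & [Not r]]]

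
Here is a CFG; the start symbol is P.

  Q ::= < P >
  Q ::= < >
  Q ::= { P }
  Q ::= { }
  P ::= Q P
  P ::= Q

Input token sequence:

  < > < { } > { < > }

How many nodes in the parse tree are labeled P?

5

[P [Q < >] [P [Q < [P [Q { }]] >] [P [Q { [P [Q < >]] }]]]]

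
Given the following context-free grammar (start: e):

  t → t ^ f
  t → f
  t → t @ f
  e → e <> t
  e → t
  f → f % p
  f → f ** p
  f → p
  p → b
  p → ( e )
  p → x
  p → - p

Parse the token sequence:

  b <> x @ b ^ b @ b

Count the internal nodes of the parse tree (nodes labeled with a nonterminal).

[e [e [t [f [p b]]]] <> [t [t [t [t [f [p x]]] @ [f [p b]]] ^ [f [p b]]] @ [f [p b]]]]

17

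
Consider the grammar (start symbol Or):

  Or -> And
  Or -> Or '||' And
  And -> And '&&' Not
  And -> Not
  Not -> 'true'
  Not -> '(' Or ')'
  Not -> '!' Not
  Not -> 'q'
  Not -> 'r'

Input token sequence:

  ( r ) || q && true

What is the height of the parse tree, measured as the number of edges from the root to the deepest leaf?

[Or [Or [And [Not ( [Or [And [Not r]]] )]]] || [And [And [Not q]] && [Not true]]]

7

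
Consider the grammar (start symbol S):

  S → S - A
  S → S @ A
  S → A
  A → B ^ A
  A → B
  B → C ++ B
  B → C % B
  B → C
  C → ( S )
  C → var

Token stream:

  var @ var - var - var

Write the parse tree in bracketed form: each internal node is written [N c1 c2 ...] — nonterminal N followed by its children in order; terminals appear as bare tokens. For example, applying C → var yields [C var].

[S [S [S [S [A [B [C var]]]] @ [A [B [C var]]]] - [A [B [C var]]]] - [A [B [C var]]]]

S
S - A
S - A - A
S @ A - A - A
A @ A - A - A
B @ A - A - A
C @ A - A - A
var @ A - A - A
var @ B - A - A
var @ C - A - A
var @ var - A - A
var @ var - B - A
var @ var - C - A
var @ var - var - A
var @ var - var - B
var @ var - var - C
var @ var - var - var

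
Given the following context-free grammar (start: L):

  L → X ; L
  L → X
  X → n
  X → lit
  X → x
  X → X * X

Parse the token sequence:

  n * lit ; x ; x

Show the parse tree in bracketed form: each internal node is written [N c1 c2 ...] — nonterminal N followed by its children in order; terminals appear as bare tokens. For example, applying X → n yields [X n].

L
X ; L
X * X ; L
n * X ; L
n * lit ; L
n * lit ; X ; L
n * lit ; x ; L
n * lit ; x ; X
n * lit ; x ; x

[L [X [X n] * [X lit]] ; [L [X x] ; [L [X x]]]]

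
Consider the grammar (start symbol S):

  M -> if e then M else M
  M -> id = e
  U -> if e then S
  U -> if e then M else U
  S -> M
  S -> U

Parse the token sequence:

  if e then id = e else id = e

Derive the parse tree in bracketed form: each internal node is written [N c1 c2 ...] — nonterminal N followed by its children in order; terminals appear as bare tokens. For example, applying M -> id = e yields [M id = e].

S
M
if e then M else M
if e then id = e else M
if e then id = e else id = e

[S [M if e then [M id = e] else [M id = e]]]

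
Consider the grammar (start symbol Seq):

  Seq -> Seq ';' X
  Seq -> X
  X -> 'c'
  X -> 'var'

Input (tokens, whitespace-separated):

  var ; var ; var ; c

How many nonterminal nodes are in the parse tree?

[Seq [Seq [Seq [Seq [X var]] ; [X var]] ; [X var]] ; [X c]]

8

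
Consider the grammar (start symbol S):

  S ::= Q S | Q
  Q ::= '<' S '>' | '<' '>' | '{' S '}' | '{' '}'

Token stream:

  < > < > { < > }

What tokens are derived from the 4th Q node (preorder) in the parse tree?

< >

[S [Q < >] [S [Q < >] [S [Q { [S [Q < >]] }]]]]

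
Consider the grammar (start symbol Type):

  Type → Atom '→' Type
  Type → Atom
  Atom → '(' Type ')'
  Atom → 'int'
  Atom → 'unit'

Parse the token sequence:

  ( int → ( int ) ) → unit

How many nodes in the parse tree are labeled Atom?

5

[Type [Atom ( [Type [Atom int] → [Type [Atom ( [Type [Atom int]] )]]] )] → [Type [Atom unit]]]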